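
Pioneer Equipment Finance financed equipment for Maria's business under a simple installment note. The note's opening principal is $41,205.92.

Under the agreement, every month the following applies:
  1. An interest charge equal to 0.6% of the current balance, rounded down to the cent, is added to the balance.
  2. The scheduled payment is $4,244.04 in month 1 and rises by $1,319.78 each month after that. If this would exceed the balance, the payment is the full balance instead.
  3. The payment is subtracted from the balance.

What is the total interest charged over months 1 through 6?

Month 1: opening $41,205.92; interest $247.23 → $41,453.15; payment $4,244.04; balance $37,209.11
Month 2: opening $37,209.11; interest $223.25 → $37,432.36; payment $5,563.82; balance $31,868.54
Month 3: opening $31,868.54; interest $191.21 → $32,059.75; payment $6,883.60; balance $25,176.15
Month 4: opening $25,176.15; interest $151.05 → $25,327.20; payment $8,203.38; balance $17,123.82
Month 5: opening $17,123.82; interest $102.74 → $17,226.56; payment $9,523.16; balance $7,703.40
Month 6: opening $7,703.40; interest $46.22 → $7,749.62; payment $7,749.62; balance $0.00
Total interest: $247.23 + $223.25 + $191.21 + $151.05 + $102.74 + $46.22 = $961.70

$961.70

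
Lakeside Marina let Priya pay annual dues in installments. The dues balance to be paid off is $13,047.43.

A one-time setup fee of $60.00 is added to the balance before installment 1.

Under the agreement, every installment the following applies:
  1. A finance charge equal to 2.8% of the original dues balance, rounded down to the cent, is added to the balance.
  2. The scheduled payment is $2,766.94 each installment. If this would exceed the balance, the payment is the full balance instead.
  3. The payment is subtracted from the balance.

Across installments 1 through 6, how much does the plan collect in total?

$15,299.35

# | Opening | Interest | Payment | End bal
1 | $13,107.43 | $365.32 | $2,766.94 | $10,705.81
2 | $10,705.81 | $365.32 | $2,766.94 | $8,304.19
3 | $8,304.19 | $365.32 | $2,766.94 | $5,902.57
4 | $5,902.57 | $365.32 | $2,766.94 | $3,500.95
5 | $3,500.95 | $365.32 | $2,766.94 | $1,099.33
6 | $1,099.33 | $365.32 | $1,464.65 | $0.00
Total paid: $15,299.35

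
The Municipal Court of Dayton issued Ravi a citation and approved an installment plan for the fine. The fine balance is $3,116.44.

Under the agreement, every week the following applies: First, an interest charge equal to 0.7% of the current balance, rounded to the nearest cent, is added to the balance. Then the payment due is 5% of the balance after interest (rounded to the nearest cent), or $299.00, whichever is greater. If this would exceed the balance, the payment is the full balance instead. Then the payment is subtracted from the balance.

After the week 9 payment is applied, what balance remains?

$550.77

# | Opening | Interest | Payment | End bal
1 | $3,116.44 | $21.82 | $299.00 | $2,839.26
2 | $2,839.26 | $19.87 | $299.00 | $2,560.13
3 | $2,560.13 | $17.92 | $299.00 | $2,279.05
4 | $2,279.05 | $15.95 | $299.00 | $1,996.00
5 | $1,996.00 | $13.97 | $299.00 | $1,710.97
6 | $1,710.97 | $11.98 | $299.00 | $1,423.95
7 | $1,423.95 | $9.97 | $299.00 | $1,134.92
8 | $1,134.92 | $7.94 | $299.00 | $843.86
9 | $843.86 | $5.91 | $299.00 | $550.77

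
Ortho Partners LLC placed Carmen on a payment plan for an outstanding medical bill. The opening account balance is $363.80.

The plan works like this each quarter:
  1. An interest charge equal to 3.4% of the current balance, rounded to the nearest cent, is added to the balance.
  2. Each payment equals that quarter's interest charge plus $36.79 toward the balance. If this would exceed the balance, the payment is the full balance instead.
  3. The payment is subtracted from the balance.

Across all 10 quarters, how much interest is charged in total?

Quarter 1: $363.80 +$12.37 interest = $376.17; pay $49.16 → $327.01
Quarter 2: $327.01 +$11.12 interest = $338.13; pay $47.91 → $290.22
Quarter 3: $290.22 +$9.87 interest = $300.09; pay $46.66 → $253.43
Quarter 4: $253.43 +$8.62 interest = $262.05; pay $45.41 → $216.64
Quarter 5: $216.64 +$7.37 interest = $224.01; pay $44.16 → $179.85
Quarter 6: $179.85 +$6.11 interest = $185.96; pay $42.90 → $143.06
Quarter 7: $143.06 +$4.86 interest = $147.92; pay $41.65 → $106.27
Quarter 8: $106.27 +$3.61 interest = $109.88; pay $40.40 → $69.48
Quarter 9: $69.48 +$2.36 interest = $71.84; pay $39.15 → $32.69
Quarter 10: $32.69 +$1.11 interest = $33.80; pay $33.80 → $0.00
Total interest: $12.37 + $11.12 + $9.87 + $8.62 + $7.37 + $6.11 + $4.86 + $3.61 + $2.36 + $1.11 = $67.40

$67.40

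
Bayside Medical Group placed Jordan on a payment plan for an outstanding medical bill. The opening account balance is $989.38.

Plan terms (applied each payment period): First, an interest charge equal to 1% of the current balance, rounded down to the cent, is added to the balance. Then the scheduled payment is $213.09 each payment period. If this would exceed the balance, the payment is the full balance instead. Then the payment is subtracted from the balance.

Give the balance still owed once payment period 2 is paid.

$580.95

Payment period 1: $989.38 +$9.89 interest = $999.27; pay $213.09 → $786.18
Payment period 2: $786.18 +$7.86 interest = $794.04; pay $213.09 → $580.95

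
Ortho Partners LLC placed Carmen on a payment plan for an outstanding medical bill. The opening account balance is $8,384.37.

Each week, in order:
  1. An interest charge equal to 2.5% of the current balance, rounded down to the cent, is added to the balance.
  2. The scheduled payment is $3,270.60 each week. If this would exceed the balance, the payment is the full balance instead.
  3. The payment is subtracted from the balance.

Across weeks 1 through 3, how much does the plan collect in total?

Week 1: $8,384.37 +$209.60 interest = $8,593.97; pay $3,270.60 → $5,323.37
Week 2: $5,323.37 +$133.08 interest = $5,456.45; pay $3,270.60 → $2,185.85
Week 3: $2,185.85 +$54.64 interest = $2,240.49; pay $2,240.49 → $0.00
Total paid: $8,781.69

$8,781.69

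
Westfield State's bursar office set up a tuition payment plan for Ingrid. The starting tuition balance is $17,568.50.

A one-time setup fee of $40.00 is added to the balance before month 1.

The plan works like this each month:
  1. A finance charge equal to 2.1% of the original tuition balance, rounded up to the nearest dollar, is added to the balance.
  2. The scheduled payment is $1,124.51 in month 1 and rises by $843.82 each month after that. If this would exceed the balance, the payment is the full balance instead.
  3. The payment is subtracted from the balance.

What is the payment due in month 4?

$3,655.97

Month 1: $17,608.50 +$369.00 interest = $17,977.50; pay $1,124.51 → $16,852.99
Month 2: $16,852.99 +$369.00 interest = $17,221.99; pay $1,968.33 → $15,253.66
Month 3: $15,253.66 +$369.00 interest = $15,622.66; pay $2,812.15 → $12,810.51
Month 4: $12,810.51 +$369.00 interest = $13,179.51; pay $3,655.97 → $9,523.54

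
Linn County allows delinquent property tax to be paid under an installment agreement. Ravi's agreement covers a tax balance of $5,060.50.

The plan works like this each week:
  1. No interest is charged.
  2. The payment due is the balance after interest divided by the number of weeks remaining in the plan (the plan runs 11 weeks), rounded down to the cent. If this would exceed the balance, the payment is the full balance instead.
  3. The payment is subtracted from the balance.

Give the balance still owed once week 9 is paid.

$920.10

Week 1: $5,060.50 − $460.04 → $4,600.46
Week 2: $4,600.46 − $460.04 → $4,140.42
Week 3: $4,140.42 − $460.04 → $3,680.38
Week 4: $3,680.38 − $460.04 → $3,220.34
Week 5: $3,220.34 − $460.04 → $2,760.30
Week 6: $2,760.30 − $460.05 → $2,300.25
Week 7: $2,300.25 − $460.05 → $1,840.20
Week 8: $1,840.20 − $460.05 → $1,380.15
Week 9: $1,380.15 − $460.05 → $920.10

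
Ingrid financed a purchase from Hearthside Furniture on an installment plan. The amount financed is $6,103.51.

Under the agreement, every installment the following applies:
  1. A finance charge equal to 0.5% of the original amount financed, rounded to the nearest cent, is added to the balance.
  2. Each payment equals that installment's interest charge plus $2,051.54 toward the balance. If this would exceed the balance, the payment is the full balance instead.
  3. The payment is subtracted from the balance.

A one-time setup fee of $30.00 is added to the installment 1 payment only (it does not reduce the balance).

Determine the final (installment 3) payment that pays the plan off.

Installment 1: opening $6,103.51; interest $30.52 → $6,134.03; payment $2,082.06 (+ $30.00 fee); balance $4,051.97
Installment 2: opening $4,051.97; interest $30.52 → $4,082.49; payment $2,082.06; balance $2,000.43
Installment 3: opening $2,000.43; interest $30.52 → $2,030.95; payment $2,030.95; balance $0.00

$2,030.95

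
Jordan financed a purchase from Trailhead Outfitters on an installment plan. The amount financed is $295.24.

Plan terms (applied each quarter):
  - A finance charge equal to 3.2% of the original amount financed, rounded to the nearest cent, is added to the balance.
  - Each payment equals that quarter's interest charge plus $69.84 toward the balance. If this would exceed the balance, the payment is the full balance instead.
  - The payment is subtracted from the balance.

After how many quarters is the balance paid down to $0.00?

5

# | Opening | Interest | Payment | End bal
1 | $295.24 | $9.45 | $79.29 | $225.40
2 | $225.40 | $9.45 | $79.29 | $155.56
3 | $155.56 | $9.45 | $79.29 | $85.72
4 | $85.72 | $9.45 | $79.29 | $15.88
5 | $15.88 | $9.45 | $25.33 | $0.00
Balance reaches $0.00 in quarter 5.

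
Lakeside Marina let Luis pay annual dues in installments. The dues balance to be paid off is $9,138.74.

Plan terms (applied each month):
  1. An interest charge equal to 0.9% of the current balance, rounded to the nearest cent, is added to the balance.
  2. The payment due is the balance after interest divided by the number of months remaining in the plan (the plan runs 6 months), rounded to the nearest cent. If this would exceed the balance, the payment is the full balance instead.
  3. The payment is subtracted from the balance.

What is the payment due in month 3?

Month 1: opening $9,138.74; interest $82.25 → $9,220.99; payment $1,536.83; balance $7,684.16
Month 2: opening $7,684.16; interest $69.16 → $7,753.32; payment $1,550.66; balance $6,202.66
Month 3: opening $6,202.66; interest $55.82 → $6,258.48; payment $1,564.62; balance $4,693.86

$1,564.62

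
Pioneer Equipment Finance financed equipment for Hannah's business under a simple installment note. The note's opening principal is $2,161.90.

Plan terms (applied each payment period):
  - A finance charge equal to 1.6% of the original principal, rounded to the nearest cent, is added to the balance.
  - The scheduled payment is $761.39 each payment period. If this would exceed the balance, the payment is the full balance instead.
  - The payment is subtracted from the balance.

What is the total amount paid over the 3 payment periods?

$2,265.67

Payment period 1: $2,161.90 +$34.59 interest = $2,196.49; pay $761.39 → $1,435.10
Payment period 2: $1,435.10 +$34.59 interest = $1,469.69; pay $761.39 → $708.30
Payment period 3: $708.30 +$34.59 interest = $742.89; pay $742.89 → $0.00
Total paid: $2,265.67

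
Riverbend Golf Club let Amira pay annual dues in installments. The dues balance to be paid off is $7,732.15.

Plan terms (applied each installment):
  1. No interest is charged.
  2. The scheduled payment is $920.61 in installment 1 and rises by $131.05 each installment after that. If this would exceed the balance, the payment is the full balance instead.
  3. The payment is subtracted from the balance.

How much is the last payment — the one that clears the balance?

$242.74

# | Opening | Payment | End bal
1 | $7,732.15 | $920.61 | $6,811.54
2 | $6,811.54 | $1,051.66 | $5,759.88
3 | $5,759.88 | $1,182.71 | $4,577.17
4 | $4,577.17 | $1,313.76 | $3,263.41
5 | $3,263.41 | $1,444.81 | $1,818.60
6 | $1,818.60 | $1,575.86 | $242.74
7 | $242.74 | $242.74 | $0.00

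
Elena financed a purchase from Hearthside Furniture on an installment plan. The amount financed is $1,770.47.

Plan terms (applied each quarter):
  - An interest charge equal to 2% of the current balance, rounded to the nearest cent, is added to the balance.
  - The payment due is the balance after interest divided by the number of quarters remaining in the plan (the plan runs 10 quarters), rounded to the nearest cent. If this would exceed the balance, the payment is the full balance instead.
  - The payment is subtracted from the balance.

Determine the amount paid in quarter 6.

Quarter 1: $1,770.47 +$35.41 interest = $1,805.88; pay $180.59 → $1,625.29
Quarter 2: $1,625.29 +$32.51 interest = $1,657.80; pay $184.20 → $1,473.60
Quarter 3: $1,473.60 +$29.47 interest = $1,503.07; pay $187.88 → $1,315.19
Quarter 4: $1,315.19 +$26.30 interest = $1,341.49; pay $191.64 → $1,149.85
Quarter 5: $1,149.85 +$23.00 interest = $1,172.85; pay $195.48 → $977.37
Quarter 6: $977.37 +$19.55 interest = $996.92; pay $199.38 → $797.54

$199.38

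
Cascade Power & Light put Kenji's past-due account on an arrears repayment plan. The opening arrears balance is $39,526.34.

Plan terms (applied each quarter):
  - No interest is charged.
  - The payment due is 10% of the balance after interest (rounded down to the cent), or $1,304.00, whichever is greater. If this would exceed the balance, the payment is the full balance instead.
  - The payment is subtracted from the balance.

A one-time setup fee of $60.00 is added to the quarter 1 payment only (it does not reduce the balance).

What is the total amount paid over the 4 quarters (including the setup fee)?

$13,653.10

Quarter 1: $39,526.34 − $3,952.63 (+ $60.00 fee) → $35,573.71
Quarter 2: $35,573.71 − $3,557.37 → $32,016.34
Quarter 3: $32,016.34 − $3,201.63 → $28,814.71
Quarter 4: $28,814.71 − $2,881.47 → $25,933.24
Total paid: $13,653.10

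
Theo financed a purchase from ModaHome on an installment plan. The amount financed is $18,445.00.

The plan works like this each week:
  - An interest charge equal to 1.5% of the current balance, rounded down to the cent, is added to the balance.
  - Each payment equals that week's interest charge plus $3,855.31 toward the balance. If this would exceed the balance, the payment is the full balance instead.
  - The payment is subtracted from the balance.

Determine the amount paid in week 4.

Week 1: opening $18,445.00; interest $276.67 → $18,721.67; payment $4,131.98; balance $14,589.69
Week 2: opening $14,589.69; interest $218.84 → $14,808.53; payment $4,074.15; balance $10,734.38
Week 3: opening $10,734.38; interest $161.01 → $10,895.39; payment $4,016.32; balance $6,879.07
Week 4: opening $6,879.07; interest $103.18 → $6,982.25; payment $3,958.49; balance $3,023.76

$3,958.49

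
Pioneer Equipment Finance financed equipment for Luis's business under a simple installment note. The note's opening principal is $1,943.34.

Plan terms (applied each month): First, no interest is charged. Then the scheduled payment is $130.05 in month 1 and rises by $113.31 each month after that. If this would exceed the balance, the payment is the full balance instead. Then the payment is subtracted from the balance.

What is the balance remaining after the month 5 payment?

$159.99

Month 1: $1,943.34 − $130.05 → $1,813.29
Month 2: $1,813.29 − $243.36 → $1,569.93
Month 3: $1,569.93 − $356.67 → $1,213.26
Month 4: $1,213.26 − $469.98 → $743.28
Month 5: $743.28 − $583.29 → $159.99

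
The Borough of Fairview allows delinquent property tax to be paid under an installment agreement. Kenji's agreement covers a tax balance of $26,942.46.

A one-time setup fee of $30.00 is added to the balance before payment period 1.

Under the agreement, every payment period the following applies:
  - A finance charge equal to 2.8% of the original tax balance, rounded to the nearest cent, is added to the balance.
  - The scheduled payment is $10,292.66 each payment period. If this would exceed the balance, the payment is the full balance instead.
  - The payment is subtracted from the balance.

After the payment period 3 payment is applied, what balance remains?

$0.00

Payment period 1: opening $26,972.46; interest $754.39 → $27,726.85; payment $10,292.66; balance $17,434.19
Payment period 2: opening $17,434.19; interest $754.39 → $18,188.58; payment $10,292.66; balance $7,895.92
Payment period 3: opening $7,895.92; interest $754.39 → $8,650.31; payment $8,650.31; balance $0.00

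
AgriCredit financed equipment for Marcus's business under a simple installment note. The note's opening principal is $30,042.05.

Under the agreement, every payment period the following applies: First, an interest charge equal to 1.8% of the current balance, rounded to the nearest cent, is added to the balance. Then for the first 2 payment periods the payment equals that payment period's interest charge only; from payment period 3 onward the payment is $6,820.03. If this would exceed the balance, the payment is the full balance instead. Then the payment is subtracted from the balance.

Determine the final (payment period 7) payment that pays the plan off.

Payment period 1: opening $30,042.05; interest $540.76 → $30,582.81; payment $540.76; balance $30,042.05
Payment period 2: opening $30,042.05; interest $540.76 → $30,582.81; payment $540.76; balance $30,042.05
Payment period 3: opening $30,042.05; interest $540.76 → $30,582.81; payment $6,820.03; balance $23,762.78
Payment period 4: opening $23,762.78; interest $427.73 → $24,190.51; payment $6,820.03; balance $17,370.48
Payment period 5: opening $17,370.48; interest $312.67 → $17,683.15; payment $6,820.03; balance $10,863.12
Payment period 6: opening $10,863.12; interest $195.54 → $11,058.66; payment $6,820.03; balance $4,238.63
Payment period 7: opening $4,238.63; interest $76.30 → $4,314.93; payment $4,314.93; balance $0.00

$4,314.93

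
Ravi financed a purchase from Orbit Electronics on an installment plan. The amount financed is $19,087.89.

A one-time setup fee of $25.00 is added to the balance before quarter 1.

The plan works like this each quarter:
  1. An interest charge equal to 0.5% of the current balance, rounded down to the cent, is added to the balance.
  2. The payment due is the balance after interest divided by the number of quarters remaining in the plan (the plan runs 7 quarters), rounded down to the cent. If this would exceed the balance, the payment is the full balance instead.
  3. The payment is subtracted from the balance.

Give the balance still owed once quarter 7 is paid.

Quarter 1: opening $19,112.89; interest $95.56 → $19,208.45; payment $2,744.06; balance $16,464.39
Quarter 2: opening $16,464.39; interest $82.32 → $16,546.71; payment $2,757.78; balance $13,788.93
Quarter 3: opening $13,788.93; interest $68.94 → $13,857.87; payment $2,771.57; balance $11,086.30
Quarter 4: opening $11,086.30; interest $55.43 → $11,141.73; payment $2,785.43; balance $8,356.30
Quarter 5: opening $8,356.30; interest $41.78 → $8,398.08; payment $2,799.36; balance $5,598.72
Quarter 6: opening $5,598.72; interest $27.99 → $5,626.71; payment $2,813.35; balance $2,813.36
Quarter 7: opening $2,813.36; interest $14.06 → $2,827.42; payment $2,827.42; balance $0.00

$0.00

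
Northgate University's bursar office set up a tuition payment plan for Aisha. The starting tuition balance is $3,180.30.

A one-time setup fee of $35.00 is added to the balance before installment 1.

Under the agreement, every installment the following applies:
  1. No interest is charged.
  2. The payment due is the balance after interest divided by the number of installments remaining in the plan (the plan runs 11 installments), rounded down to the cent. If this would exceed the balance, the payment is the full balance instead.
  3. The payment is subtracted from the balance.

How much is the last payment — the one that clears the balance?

$292.30

# | Opening | Payment | End bal
1 | $3,215.30 | $292.30 | $2,923.00
2 | $2,923.00 | $292.30 | $2,630.70
3 | $2,630.70 | $292.30 | $2,338.40
4 | $2,338.40 | $292.30 | $2,046.10
5 | $2,046.10 | $292.30 | $1,753.80
6 | $1,753.80 | $292.30 | $1,461.50
7 | $1,461.50 | $292.30 | $1,169.20
8 | $1,169.20 | $292.30 | $876.90
9 | $876.90 | $292.30 | $584.60
10 | $584.60 | $292.30 | $292.30
11 | $292.30 | $292.30 | $0.00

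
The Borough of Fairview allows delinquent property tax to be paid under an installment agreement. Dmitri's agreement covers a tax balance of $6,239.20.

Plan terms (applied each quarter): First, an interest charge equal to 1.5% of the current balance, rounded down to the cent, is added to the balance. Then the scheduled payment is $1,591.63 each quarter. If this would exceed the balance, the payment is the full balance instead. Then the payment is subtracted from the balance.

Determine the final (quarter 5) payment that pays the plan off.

$112.48

Quarter 1: opening $6,239.20; interest $93.58 → $6,332.78; payment $1,591.63; balance $4,741.15
Quarter 2: opening $4,741.15; interest $71.11 → $4,812.26; payment $1,591.63; balance $3,220.63
Quarter 3: opening $3,220.63; interest $48.30 → $3,268.93; payment $1,591.63; balance $1,677.30
Quarter 4: opening $1,677.30; interest $25.15 → $1,702.45; payment $1,591.63; balance $110.82
Quarter 5: opening $110.82; interest $1.66 → $112.48; payment $112.48; balance $0.00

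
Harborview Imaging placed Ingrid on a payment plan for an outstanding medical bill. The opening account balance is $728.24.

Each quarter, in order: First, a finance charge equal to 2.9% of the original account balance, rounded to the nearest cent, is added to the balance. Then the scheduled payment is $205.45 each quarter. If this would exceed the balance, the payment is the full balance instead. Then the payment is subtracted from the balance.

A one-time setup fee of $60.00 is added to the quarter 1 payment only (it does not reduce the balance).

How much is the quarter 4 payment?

$196.37

Quarter 1: opening $728.24; interest $21.12 → $749.36; payment $205.45 (+ $60.00 fee); balance $543.91
Quarter 2: opening $543.91; interest $21.12 → $565.03; payment $205.45; balance $359.58
Quarter 3: opening $359.58; interest $21.12 → $380.70; payment $205.45; balance $175.25
Quarter 4: opening $175.25; interest $21.12 → $196.37; payment $196.37; balance $0.00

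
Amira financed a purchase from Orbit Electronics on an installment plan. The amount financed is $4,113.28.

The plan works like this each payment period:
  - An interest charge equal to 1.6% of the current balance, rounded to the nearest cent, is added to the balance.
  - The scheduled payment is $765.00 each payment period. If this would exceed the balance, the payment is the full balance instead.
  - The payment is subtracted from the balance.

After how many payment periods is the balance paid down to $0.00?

Payment period 1: opening $4,113.28; interest $65.81 → $4,179.09; payment $765.00; balance $3,414.09
Payment period 2: opening $3,414.09; interest $54.63 → $3,468.72; payment $765.00; balance $2,703.72
Payment period 3: opening $2,703.72; interest $43.26 → $2,746.98; payment $765.00; balance $1,981.98
Payment period 4: opening $1,981.98; interest $31.71 → $2,013.69; payment $765.00; balance $1,248.69
Payment period 5: opening $1,248.69; interest $19.98 → $1,268.67; payment $765.00; balance $503.67
Payment period 6: opening $503.67; interest $8.06 → $511.73; payment $511.73; balance $0.00
Balance reaches $0.00 in payment period 6.

6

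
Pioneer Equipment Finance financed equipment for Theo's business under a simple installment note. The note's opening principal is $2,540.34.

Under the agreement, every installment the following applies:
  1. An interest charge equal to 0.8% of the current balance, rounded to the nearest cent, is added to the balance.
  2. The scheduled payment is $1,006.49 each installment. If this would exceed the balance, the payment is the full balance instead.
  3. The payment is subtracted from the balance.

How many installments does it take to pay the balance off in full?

3

Installment 1: $2,540.34 +$20.32 interest = $2,560.66; pay $1,006.49 → $1,554.17
Installment 2: $1,554.17 +$12.43 interest = $1,566.60; pay $1,006.49 → $560.11
Installment 3: $560.11 +$4.48 interest = $564.59; pay $564.59 → $0.00
Balance reaches $0.00 in installment 3.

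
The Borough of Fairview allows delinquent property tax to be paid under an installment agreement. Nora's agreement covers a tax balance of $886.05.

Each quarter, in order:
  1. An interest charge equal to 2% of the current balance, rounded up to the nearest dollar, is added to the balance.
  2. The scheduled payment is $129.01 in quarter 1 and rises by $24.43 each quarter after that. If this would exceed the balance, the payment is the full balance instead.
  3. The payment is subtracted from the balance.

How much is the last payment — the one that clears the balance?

$61.70

Quarter 1: opening $886.05; interest $18.00 → $904.05; payment $129.01; balance $775.04
Quarter 2: opening $775.04; interest $16.00 → $791.04; payment $153.44; balance $637.60
Quarter 3: opening $637.60; interest $13.00 → $650.60; payment $177.87; balance $472.73
Quarter 4: opening $472.73; interest $10.00 → $482.73; payment $202.30; balance $280.43
Quarter 5: opening $280.43; interest $6.00 → $286.43; payment $226.73; balance $59.70
Quarter 6: opening $59.70; interest $2.00 → $61.70; payment $61.70; balance $0.00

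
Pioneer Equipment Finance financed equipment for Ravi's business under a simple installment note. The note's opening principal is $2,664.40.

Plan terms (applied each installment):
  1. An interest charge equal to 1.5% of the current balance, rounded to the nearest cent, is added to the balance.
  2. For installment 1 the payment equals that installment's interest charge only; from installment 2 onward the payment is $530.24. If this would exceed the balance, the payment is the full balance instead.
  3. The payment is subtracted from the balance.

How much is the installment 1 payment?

# | Opening | Interest | Payment | End bal
1 | $2,664.40 | $39.97 | $39.97 | $2,664.40

$39.97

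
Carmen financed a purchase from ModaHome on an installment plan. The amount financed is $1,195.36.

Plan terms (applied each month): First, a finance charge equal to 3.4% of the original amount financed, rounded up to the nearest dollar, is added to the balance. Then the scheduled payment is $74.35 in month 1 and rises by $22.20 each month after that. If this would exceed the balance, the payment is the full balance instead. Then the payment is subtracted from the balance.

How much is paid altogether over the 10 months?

# | Opening | Interest | Payment | End bal
1 | $1,195.36 | $41.00 | $74.35 | $1,162.01
2 | $1,162.01 | $41.00 | $96.55 | $1,106.46
3 | $1,106.46 | $41.00 | $118.75 | $1,028.71
4 | $1,028.71 | $41.00 | $140.95 | $928.76
5 | $928.76 | $41.00 | $163.15 | $806.61
6 | $806.61 | $41.00 | $185.35 | $662.26
7 | $662.26 | $41.00 | $207.55 | $495.71
8 | $495.71 | $41.00 | $229.75 | $306.96
9 | $306.96 | $41.00 | $251.95 | $96.01
10 | $96.01 | $41.00 | $137.01 | $0.00
Total paid: $1,605.36

$1,605.36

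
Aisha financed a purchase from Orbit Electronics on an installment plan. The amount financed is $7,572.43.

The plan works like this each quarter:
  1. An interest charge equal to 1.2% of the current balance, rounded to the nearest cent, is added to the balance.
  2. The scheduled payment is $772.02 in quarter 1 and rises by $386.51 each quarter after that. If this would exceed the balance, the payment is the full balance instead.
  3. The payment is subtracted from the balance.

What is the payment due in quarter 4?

Quarter 1: $7,572.43 +$90.87 interest = $7,663.30; pay $772.02 → $6,891.28
Quarter 2: $6,891.28 +$82.70 interest = $6,973.98; pay $1,158.53 → $5,815.45
Quarter 3: $5,815.45 +$69.79 interest = $5,885.24; pay $1,545.04 → $4,340.20
Quarter 4: $4,340.20 +$52.08 interest = $4,392.28; pay $1,931.55 → $2,460.73

$1,931.55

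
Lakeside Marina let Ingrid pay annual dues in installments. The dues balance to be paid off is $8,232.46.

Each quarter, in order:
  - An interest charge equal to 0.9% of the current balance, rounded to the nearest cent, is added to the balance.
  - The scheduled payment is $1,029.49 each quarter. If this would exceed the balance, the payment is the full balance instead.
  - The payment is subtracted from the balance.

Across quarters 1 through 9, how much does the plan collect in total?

$8,583.15

Quarter 1: $8,232.46 +$74.09 interest = $8,306.55; pay $1,029.49 → $7,277.06
Quarter 2: $7,277.06 +$65.49 interest = $7,342.55; pay $1,029.49 → $6,313.06
Quarter 3: $6,313.06 +$56.82 interest = $6,369.88; pay $1,029.49 → $5,340.39
Quarter 4: $5,340.39 +$48.06 interest = $5,388.45; pay $1,029.49 → $4,358.96
Quarter 5: $4,358.96 +$39.23 interest = $4,398.19; pay $1,029.49 → $3,368.70
Quarter 6: $3,368.70 +$30.32 interest = $3,399.02; pay $1,029.49 → $2,369.53
Quarter 7: $2,369.53 +$21.33 interest = $2,390.86; pay $1,029.49 → $1,361.37
Quarter 8: $1,361.37 +$12.25 interest = $1,373.62; pay $1,029.49 → $344.13
Quarter 9: $344.13 +$3.10 interest = $347.23; pay $347.23 → $0.00
Total paid: $8,583.15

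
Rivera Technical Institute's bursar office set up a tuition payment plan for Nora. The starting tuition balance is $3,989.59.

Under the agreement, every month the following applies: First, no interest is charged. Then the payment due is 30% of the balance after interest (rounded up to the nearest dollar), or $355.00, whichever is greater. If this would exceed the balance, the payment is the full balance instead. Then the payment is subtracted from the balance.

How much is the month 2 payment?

Month 1: opening $3,989.59; payment $1,197.00; balance $2,792.59
Month 2: opening $2,792.59; payment $838.00; balance $1,954.59

$838.00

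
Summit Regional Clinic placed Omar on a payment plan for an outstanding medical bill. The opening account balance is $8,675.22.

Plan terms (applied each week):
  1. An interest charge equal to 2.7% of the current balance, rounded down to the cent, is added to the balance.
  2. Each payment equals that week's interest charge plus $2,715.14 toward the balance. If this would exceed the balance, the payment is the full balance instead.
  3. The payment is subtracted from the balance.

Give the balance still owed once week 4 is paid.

Week 1: opening $8,675.22; interest $234.23 → $8,909.45; payment $2,949.37; balance $5,960.08
Week 2: opening $5,960.08; interest $160.92 → $6,121.00; payment $2,876.06; balance $3,244.94
Week 3: opening $3,244.94; interest $87.61 → $3,332.55; payment $2,802.75; balance $529.80
Week 4: opening $529.80; interest $14.30 → $544.10; payment $544.10; balance $0.00

$0.00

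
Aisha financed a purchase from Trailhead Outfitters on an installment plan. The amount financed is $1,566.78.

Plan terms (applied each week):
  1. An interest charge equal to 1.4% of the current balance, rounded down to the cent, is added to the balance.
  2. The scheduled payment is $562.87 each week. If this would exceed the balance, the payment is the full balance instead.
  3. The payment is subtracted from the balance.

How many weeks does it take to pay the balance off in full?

Week 1: $1,566.78 +$21.93 interest = $1,588.71; pay $562.87 → $1,025.84
Week 2: $1,025.84 +$14.36 interest = $1,040.20; pay $562.87 → $477.33
Week 3: $477.33 +$6.68 interest = $484.01; pay $484.01 → $0.00
Balance reaches $0.00 in week 3.

3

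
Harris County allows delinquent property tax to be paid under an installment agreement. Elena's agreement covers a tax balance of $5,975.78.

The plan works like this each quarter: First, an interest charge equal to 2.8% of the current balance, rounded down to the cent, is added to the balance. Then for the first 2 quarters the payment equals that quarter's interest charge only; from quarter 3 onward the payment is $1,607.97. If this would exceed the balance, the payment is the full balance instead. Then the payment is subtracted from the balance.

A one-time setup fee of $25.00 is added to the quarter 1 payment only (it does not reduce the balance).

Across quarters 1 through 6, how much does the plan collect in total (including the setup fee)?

$6,758.11

# | Opening | Interest | Payment | Fee | End bal
1 | $5,975.78 | $167.32 | $167.32 | $25.00 | $5,975.78
2 | $5,975.78 | $167.32 | $167.32 | — | $5,975.78
3 | $5,975.78 | $167.32 | $1,607.97 | — | $4,535.13
4 | $4,535.13 | $126.98 | $1,607.97 | — | $3,054.14
5 | $3,054.14 | $85.51 | $1,607.97 | — | $1,531.68
6 | $1,531.68 | $42.88 | $1,574.56 | — | $0.00
Total paid: $6,758.11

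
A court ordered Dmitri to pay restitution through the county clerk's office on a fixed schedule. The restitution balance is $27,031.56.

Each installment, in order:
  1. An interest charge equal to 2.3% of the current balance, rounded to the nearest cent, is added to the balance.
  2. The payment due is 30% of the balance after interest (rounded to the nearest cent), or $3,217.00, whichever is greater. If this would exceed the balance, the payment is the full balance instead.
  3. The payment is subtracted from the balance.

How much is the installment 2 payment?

$5,940.76

Installment 1: $27,031.56 +$621.73 interest = $27,653.29; pay $8,295.99 → $19,357.30
Installment 2: $19,357.30 +$445.22 interest = $19,802.52; pay $5,940.76 → $13,861.76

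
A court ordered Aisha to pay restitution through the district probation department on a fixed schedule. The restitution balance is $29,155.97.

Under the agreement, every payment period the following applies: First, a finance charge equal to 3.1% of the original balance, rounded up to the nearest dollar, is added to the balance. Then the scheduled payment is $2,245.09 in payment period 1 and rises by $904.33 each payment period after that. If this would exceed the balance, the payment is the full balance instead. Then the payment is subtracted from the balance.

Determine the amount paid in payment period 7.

# | Opening | Interest | Payment | End bal
1 | $29,155.97 | $904.00 | $2,245.09 | $27,814.88
2 | $27,814.88 | $904.00 | $3,149.42 | $25,569.46
3 | $25,569.46 | $904.00 | $4,053.75 | $22,419.71
4 | $22,419.71 | $904.00 | $4,958.08 | $18,365.63
5 | $18,365.63 | $904.00 | $5,862.41 | $13,407.22
6 | $13,407.22 | $904.00 | $6,766.74 | $7,544.48
7 | $7,544.48 | $904.00 | $7,671.07 | $777.41

$7,671.07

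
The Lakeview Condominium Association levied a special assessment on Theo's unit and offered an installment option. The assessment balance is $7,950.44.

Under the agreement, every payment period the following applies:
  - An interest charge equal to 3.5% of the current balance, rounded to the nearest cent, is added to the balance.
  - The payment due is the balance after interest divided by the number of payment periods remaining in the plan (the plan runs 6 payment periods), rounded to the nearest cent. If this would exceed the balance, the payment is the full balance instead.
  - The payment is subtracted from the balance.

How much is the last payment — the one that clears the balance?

Payment period 1: opening $7,950.44; interest $278.27 → $8,228.71; payment $1,371.45; balance $6,857.26
Payment period 2: opening $6,857.26; interest $240.00 → $7,097.26; payment $1,419.45; balance $5,677.81
Payment period 3: opening $5,677.81; interest $198.72 → $5,876.53; payment $1,469.13; balance $4,407.40
Payment period 4: opening $4,407.40; interest $154.26 → $4,561.66; payment $1,520.55; balance $3,041.11
Payment period 5: opening $3,041.11; interest $106.44 → $3,147.55; payment $1,573.78; balance $1,573.77
Payment period 6: opening $1,573.77; interest $55.08 → $1,628.85; payment $1,628.85; balance $0.00

$1,628.85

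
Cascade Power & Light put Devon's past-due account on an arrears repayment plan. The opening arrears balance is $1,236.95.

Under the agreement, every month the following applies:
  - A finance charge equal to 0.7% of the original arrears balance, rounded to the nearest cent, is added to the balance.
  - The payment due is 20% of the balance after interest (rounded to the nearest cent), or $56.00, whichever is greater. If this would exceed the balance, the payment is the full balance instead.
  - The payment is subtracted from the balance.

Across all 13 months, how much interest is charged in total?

$112.58

Month 1: $1,236.95 +$8.66 interest = $1,245.61; pay $249.12 → $996.49
Month 2: $996.49 +$8.66 interest = $1,005.15; pay $201.03 → $804.12
Month 3: $804.12 +$8.66 interest = $812.78; pay $162.56 → $650.22
Month 4: $650.22 +$8.66 interest = $658.88; pay $131.78 → $527.10
Month 5: $527.10 +$8.66 interest = $535.76; pay $107.15 → $428.61
Month 6: $428.61 +$8.66 interest = $437.27; pay $87.45 → $349.82
Month 7: $349.82 +$8.66 interest = $358.48; pay $71.70 → $286.78
Month 8: $286.78 +$8.66 interest = $295.44; pay $59.09 → $236.35
Month 9: $236.35 +$8.66 interest = $245.01; pay $56.00 → $189.01
Month 10: $189.01 +$8.66 interest = $197.67; pay $56.00 → $141.67
Month 11: $141.67 +$8.66 interest = $150.33; pay $56.00 → $94.33
Month 12: $94.33 +$8.66 interest = $102.99; pay $56.00 → $46.99
Month 13: $46.99 +$8.66 interest = $55.65; pay $55.65 → $0.00
Total interest: $8.66 + $8.66 + $8.66 + $8.66 + $8.66 + $8.66 + $8.66 + $8.66 + $8.66 + $8.66 + $8.66 + $8.66 + $8.66 = $112.58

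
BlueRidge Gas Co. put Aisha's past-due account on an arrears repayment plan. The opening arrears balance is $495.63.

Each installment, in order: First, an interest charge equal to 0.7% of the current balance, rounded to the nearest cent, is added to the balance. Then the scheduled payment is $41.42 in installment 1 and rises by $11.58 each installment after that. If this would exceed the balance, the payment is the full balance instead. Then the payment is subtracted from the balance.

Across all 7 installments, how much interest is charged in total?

Installment 1: opening $495.63; interest $3.47 → $499.10; payment $41.42; balance $457.68
Installment 2: opening $457.68; interest $3.20 → $460.88; payment $53.00; balance $407.88
Installment 3: opening $407.88; interest $2.86 → $410.74; payment $64.58; balance $346.16
Installment 4: opening $346.16; interest $2.42 → $348.58; payment $76.16; balance $272.42
Installment 5: opening $272.42; interest $1.91 → $274.33; payment $87.74; balance $186.59
Installment 6: opening $186.59; interest $1.31 → $187.90; payment $99.32; balance $88.58
Installment 7: opening $88.58; interest $0.62 → $89.20; payment $89.20; balance $0.00
Total interest: $3.47 + $3.20 + $2.86 + $2.42 + $1.91 + $1.31 + $0.62 = $15.79

$15.79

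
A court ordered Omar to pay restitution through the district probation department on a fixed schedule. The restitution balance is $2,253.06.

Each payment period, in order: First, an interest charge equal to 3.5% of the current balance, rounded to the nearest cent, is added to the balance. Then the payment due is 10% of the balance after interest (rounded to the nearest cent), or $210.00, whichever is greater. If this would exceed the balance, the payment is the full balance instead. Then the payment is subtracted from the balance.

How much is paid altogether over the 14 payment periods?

Payment period 1: opening $2,253.06; interest $78.86 → $2,331.92; payment $233.19; balance $2,098.73
Payment period 2: opening $2,098.73; interest $73.46 → $2,172.19; payment $217.22; balance $1,954.97
Payment period 3: opening $1,954.97; interest $68.42 → $2,023.39; payment $210.00; balance $1,813.39
Payment period 4: opening $1,813.39; interest $63.47 → $1,876.86; payment $210.00; balance $1,666.86
Payment period 5: opening $1,666.86; interest $58.34 → $1,725.20; payment $210.00; balance $1,515.20
Payment period 6: opening $1,515.20; interest $53.03 → $1,568.23; payment $210.00; balance $1,358.23
Payment period 7: opening $1,358.23; interest $47.54 → $1,405.77; payment $210.00; balance $1,195.77
Payment period 8: opening $1,195.77; interest $41.85 → $1,237.62; payment $210.00; balance $1,027.62
Payment period 9: opening $1,027.62; interest $35.97 → $1,063.59; payment $210.00; balance $853.59
Payment period 10: opening $853.59; interest $29.88 → $883.47; payment $210.00; balance $673.47
Payment period 11: opening $673.47; interest $23.57 → $697.04; payment $210.00; balance $487.04
Payment period 12: opening $487.04; interest $17.05 → $504.09; payment $210.00; balance $294.09
Payment period 13: opening $294.09; interest $10.29 → $304.38; payment $210.00; balance $94.38
Payment period 14: opening $94.38; interest $3.30 → $97.68; payment $97.68; balance $0.00
Total paid: $2,858.09

$2,858.09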